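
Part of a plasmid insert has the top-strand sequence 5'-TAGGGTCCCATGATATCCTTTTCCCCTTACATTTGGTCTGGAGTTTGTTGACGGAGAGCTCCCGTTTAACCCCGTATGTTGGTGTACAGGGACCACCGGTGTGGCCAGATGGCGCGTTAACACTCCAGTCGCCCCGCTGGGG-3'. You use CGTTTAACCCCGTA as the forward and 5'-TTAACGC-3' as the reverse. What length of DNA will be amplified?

Scanning the template, CGTTTAACCCCGTA occurs at positions 63–76; this primer anneals to the bottom strand there with its 3' end pointing downstream.
Reverse complement of the reverse primer: GCGTTAA. This occurs on the top strand at positions 114–120.
Amplicon spans positions 63–120: 58 bp.

58 bp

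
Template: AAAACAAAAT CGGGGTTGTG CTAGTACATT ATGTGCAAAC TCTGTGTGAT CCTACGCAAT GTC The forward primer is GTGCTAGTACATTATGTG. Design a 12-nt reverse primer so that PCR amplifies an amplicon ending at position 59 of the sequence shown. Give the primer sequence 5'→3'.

The forward primer binds at positions 18–35; the product's 3' end on the top strand is position 59.
The reverse primer anneals to the top strand over positions 48–59, i.e. to GATCCTACGCAA.
Its sequence written 5'→3' is the reverse complement: TTGCGTAGGATC.

5'-TTGCGTAGGATC-3'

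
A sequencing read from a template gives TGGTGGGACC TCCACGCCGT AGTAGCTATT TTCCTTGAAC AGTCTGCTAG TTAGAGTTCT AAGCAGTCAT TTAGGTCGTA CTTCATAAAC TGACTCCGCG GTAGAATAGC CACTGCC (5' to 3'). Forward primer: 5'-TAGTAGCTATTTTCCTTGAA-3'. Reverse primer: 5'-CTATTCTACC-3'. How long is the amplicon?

The forward primer matches the template at positions 20–39.
The reverse primer's reverse complement is GGTAGAATAG, which matches the template at positions 100–109.
Product length = (reverse-primer end) − (forward-primer start) + 1 = 109 − 20 + 1 = 90 bp.

90 bp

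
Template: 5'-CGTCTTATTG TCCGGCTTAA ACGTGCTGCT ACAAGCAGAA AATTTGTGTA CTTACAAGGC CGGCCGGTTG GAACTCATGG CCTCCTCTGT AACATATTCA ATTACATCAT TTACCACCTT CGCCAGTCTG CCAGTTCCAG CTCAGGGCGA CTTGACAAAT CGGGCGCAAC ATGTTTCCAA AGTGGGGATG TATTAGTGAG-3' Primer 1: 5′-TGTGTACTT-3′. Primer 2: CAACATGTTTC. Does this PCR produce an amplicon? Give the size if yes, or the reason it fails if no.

No product — both primers anneal to the same strand and extend in the same direction.

Primer 1 (TGTGTACTT) matches the top strand at positions 45–53 (3' end points downstream).
Primer 2 (CAACATGTTTC) also matches the top strand directly, at positions 167–177 — its reverse complement GAAACATGTTG is not present.
Both primers anneal to the bottom strand with 3' ends pointing the same way, so neither can prime synthesis back toward the other.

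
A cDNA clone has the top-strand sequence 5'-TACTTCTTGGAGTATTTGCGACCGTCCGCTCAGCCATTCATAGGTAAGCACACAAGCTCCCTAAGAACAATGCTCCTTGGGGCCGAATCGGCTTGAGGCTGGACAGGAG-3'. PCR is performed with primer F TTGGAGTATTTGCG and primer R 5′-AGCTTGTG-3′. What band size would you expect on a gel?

52 bp

Forward primer TTGGAGTATTTGCG is found on the top strand at positions 7–20.
Reverse complement of the reverse primer: CACAAGCT. This occurs on the top strand at positions 51–58.
The product runs from position 7 to position 58, so its length is 58 − 7 + 1 = 52 bp.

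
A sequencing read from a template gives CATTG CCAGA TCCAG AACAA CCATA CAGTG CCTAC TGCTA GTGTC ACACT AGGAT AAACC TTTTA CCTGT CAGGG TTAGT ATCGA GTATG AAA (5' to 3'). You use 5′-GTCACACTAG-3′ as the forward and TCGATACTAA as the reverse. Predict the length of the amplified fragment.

43 bp

Scanning the template, GTCACACTAG occurs at positions 43–52; this primer anneals to the bottom strand there with its 3' end pointing downstream.
Reverse complement of the reverse primer: TTAGTATCGA. This occurs on the top strand at positions 76–85.
Amplicon spans positions 43–85: 43 bp.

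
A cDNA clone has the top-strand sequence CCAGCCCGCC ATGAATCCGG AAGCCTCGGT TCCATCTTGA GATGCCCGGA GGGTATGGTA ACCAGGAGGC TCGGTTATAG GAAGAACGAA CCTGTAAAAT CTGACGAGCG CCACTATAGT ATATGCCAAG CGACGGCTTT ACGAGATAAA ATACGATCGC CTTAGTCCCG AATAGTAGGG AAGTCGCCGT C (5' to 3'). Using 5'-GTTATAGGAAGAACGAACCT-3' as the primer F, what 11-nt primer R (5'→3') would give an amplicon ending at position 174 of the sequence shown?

5'-TATTCGGGACT-3'

The forward primer binds at positions 74–93; the product's 3' end on the top strand is position 174.
The reverse primer anneals to the top strand over positions 164–174, i.e. to AGTCCCGAATA.
Its sequence written 5'→3' is the reverse complement: TATTCGGGACT.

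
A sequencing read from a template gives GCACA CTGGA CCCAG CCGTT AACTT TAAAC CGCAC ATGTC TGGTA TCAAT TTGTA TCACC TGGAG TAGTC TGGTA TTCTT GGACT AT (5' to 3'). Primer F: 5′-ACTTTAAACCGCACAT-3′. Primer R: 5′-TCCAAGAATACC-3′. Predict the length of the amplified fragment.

Forward primer ACTTTAAACCGCACAT is found on the top strand at positions 22–37.
The reverse primer's reverse complement is GGTATTCTTGGA, which matches the template at positions 72–83.
Product length = (reverse-primer end) − (forward-primer start) + 1 = 83 − 22 + 1 = 62 bp.

62 bp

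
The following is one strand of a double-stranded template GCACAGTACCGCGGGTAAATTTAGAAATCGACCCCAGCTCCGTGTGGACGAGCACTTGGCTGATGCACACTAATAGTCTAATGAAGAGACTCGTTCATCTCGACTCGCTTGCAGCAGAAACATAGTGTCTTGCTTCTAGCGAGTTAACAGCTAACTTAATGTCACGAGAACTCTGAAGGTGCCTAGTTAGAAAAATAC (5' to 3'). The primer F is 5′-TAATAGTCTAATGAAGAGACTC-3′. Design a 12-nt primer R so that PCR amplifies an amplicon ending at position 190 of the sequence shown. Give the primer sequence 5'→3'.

5'-CTAACTAGGCAC-3'

The forward primer binds at positions 71–92; the product's 3' end on the top strand is position 190.
The reverse primer anneals to the top strand over positions 179–190, i.e. to GTGCCTAGTTAG.
Its sequence written 5'→3' is the reverse complement: CTAACTAGGCAC.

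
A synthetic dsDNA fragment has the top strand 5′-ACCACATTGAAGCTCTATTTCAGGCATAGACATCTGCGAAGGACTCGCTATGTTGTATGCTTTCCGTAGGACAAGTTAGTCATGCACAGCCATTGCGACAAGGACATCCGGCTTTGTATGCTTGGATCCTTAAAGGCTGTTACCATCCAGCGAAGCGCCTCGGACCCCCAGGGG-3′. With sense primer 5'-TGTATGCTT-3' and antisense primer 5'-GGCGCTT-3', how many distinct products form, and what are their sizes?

Two products: 106 bp, 45 bp

The forward primer TGTATGCTT matches the top strand at positions 54–62, 115–123.
The reverse primer's reverse complement is AAGCGCC, matching at positions 153–159.
Each forward site pairs with the reverse site to give a product ending at position 159: sizes 106, 45 bp.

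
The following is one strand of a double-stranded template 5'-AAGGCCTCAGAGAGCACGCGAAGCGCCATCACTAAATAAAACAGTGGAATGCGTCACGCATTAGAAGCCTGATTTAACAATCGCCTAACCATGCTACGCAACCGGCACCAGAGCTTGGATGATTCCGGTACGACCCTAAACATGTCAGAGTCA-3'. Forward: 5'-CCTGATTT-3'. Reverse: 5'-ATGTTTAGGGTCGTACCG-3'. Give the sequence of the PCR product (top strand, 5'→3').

5'-CCTGATTTAACAATCGCCTAACCATGCTACGCAACCGGCACCAGAGCTTGGATGATTCCGGTACGACCCTAAACAT-3'

The forward primer matches the template at positions 68–75.
Taking the reverse complement of ATGTTTAGGGTCGTACCG gives CGGTACGACCCTAAACAT, found at positions 126–143 on the template; the primer anneals here to the top strand with its 3' end pointing upstream.
The product is the template from position 68 through 143 (76 bp).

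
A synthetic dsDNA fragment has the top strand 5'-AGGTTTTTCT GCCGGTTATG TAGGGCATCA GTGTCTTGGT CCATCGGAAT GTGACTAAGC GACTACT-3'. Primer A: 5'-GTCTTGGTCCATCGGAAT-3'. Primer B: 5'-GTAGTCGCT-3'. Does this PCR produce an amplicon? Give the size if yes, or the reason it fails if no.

Yes — a 34 bp product.

Primer A (GTCTTGGTCCATCGGAAT) matches the top strand at positions 33–50; it acts as a forward primer.
Primer B's reverse complement is AGCGACTAC, matching the top strand at positions 58–66; it acts as a reverse primer.
The 3' ends face each other across positions 33–66, giving a 34 bp product.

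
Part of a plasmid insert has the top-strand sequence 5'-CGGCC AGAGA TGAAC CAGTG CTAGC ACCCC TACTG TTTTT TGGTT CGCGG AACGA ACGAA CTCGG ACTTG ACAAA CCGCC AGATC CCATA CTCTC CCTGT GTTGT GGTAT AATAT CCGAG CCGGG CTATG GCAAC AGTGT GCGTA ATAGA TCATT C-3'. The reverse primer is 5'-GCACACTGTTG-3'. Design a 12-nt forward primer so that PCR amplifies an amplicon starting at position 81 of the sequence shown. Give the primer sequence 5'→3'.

The reverse primer's reverse complement CAACAGTGTGC matches the template at positions 132–142; the product starts at position 81.
The forward primer is identical to the top strand over positions 81–92: AGATCCCATACT.

5'-AGATCCCATACT-3'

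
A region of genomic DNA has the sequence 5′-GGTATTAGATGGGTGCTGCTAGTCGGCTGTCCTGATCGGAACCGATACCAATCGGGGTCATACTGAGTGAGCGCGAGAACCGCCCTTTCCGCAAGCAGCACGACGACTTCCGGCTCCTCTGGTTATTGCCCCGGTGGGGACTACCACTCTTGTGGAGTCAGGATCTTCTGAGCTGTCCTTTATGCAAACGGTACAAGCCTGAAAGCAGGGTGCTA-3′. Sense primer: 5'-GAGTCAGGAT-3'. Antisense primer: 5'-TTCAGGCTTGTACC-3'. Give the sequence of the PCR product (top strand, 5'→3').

5'-GAGTCAGGATCTTCTGAGCTGTCCTTTATGCAAACGGTACAAGCCTGAA-3'

Forward primer GAGTCAGGAT is found on the top strand at positions 155–164.
The reverse primer's reverse complement is GGTACAAGCCTGAA, which matches the template at positions 190–203.
The product is the template from position 155 through 203 (49 bp).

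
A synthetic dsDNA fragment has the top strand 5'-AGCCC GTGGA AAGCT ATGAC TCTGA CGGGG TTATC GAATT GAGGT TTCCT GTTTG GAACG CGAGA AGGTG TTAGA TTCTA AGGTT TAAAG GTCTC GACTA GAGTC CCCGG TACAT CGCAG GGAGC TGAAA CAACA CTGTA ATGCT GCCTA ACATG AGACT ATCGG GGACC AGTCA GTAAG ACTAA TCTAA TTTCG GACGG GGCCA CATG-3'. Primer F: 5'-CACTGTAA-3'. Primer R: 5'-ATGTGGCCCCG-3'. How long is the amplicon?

75 bp

The forward primer matches the template at positions 134–141.
Taking the reverse complement of ATGTGGCCCCG gives CGGGGCCACAT, found at positions 198–208 on the template; the primer anneals here to the top strand with its 3' end pointing upstream.
Product length = (reverse-primer end) − (forward-primer start) + 1 = 208 − 134 + 1 = 75 bp.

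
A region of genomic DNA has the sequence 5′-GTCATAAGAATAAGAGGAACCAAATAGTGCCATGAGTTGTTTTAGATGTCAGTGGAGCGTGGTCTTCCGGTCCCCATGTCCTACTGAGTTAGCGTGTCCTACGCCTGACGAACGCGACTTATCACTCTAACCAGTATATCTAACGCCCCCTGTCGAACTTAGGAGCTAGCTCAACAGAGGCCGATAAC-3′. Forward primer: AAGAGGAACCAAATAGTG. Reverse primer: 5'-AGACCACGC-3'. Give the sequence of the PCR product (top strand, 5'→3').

5'-AAGAGGAACCAAATAGTGCCATGAGTTGTTTTAGATGTCAGTGGAGCGTGGTCT-3'

The forward primer matches the template at positions 12–29.
Reverse complement of the reverse primer: GCGTGGTCT. This occurs on the top strand at positions 57–65.
The product is the template from position 12 through 65 (54 bp).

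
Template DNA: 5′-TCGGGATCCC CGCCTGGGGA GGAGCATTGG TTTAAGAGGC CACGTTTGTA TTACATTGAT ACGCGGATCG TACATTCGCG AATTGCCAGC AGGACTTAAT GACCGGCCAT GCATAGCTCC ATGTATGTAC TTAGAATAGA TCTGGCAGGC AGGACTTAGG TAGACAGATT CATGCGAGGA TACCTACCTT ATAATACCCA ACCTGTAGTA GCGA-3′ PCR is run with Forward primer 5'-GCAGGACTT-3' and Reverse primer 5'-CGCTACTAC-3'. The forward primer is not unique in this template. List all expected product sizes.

The forward primer GCAGGACTT matches the top strand at positions 89–97, 149–157.
The reverse primer's reverse complement is GTAGTAGCG, matching at positions 205–213.
Each forward site pairs with the reverse site to give a product ending at position 213: sizes 125, 65 bp.

125 bp, 65 bp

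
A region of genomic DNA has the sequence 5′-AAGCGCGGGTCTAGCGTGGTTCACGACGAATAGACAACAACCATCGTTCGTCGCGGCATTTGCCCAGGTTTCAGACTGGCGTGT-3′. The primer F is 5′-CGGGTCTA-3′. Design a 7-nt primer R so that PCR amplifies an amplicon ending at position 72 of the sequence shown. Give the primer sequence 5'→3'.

The forward primer binds at positions 6–13; the product's 3' end on the top strand is position 72.
The reverse primer anneals to the top strand over positions 66–72, i.e. to AGGTTTC.
Its sequence written 5'→3' is the reverse complement: GAAACCT.

5'-GAAACCT-3'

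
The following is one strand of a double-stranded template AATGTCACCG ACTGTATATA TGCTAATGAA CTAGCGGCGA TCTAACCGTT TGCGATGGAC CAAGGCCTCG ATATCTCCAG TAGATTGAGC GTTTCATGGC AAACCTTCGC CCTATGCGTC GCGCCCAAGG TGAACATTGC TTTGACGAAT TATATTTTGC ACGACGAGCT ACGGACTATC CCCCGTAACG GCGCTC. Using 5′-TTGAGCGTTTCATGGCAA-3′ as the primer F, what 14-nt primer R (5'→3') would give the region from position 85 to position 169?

5'-GCTCGTCGTGCAAA-3'

The product's 3' end on the top strand is position 169.
The reverse primer anneals to the top strand over positions 156–169, i.e. to TTTGCACGACGAGC.
Its sequence written 5'→3' is the reverse complement: GCTCGTCGTGCAAA.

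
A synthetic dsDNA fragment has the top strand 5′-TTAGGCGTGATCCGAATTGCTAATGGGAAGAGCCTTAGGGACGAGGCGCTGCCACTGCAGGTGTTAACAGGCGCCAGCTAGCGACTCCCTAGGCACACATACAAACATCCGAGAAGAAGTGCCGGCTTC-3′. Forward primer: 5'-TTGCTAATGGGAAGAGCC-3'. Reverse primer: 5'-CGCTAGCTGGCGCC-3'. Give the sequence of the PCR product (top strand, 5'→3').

Scanning the template, TTGCTAATGGGAAGAGCC occurs at positions 17–34; this primer anneals to the bottom strand there with its 3' end pointing downstream.
Reverse complement of the reverse primer: GGCGCCAGCTAGCG. This occurs on the top strand at positions 70–83.
The product is the template from position 17 through 83 (67 bp).

5'-TTGCTAATGGGAAGAGCCTTAGGGACGAGGCGCTGCCACTGCAGGTGTTAACAGGCGCCAGCTAGCG-3'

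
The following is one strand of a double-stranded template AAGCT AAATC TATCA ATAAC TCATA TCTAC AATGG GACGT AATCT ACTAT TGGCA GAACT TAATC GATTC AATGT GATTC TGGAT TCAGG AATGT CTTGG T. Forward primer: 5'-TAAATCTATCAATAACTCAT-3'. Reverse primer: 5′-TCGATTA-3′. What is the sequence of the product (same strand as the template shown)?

5'-TAAATCTATCAATAACTCATATCTACAATGGGACGTAATCTACTATTGGCAGAACTTAATCGA-3'

The forward primer matches the template at positions 5–24.
Taking the reverse complement of TCGATTA gives TAATCGA, found at positions 61–67 on the template; the primer anneals here to the top strand with its 3' end pointing upstream.
The product is the template from position 5 through 67 (63 bp).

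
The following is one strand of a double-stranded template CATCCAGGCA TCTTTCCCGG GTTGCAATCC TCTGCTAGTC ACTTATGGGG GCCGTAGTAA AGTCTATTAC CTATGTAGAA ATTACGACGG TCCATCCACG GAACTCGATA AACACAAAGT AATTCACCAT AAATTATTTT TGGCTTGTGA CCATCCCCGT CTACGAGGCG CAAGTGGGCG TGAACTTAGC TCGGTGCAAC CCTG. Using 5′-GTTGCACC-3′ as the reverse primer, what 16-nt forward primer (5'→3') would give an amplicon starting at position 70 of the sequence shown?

The reverse primer's reverse complement GGTGCAAC matches the template at positions 193–200; the product starts at position 70.
The forward primer is identical to the top strand over positions 70–85: CCTATGTAGAAATTAC.

5'-CCTATGTAGAAATTAC-3'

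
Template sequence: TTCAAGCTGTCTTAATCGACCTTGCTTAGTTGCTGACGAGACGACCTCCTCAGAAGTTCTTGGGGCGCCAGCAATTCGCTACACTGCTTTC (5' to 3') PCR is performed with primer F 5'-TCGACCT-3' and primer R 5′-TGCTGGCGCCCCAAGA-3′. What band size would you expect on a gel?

Forward primer TCGACCT is found on the top strand at positions 16–22.
Taking the reverse complement of TGCTGGCGCCCCAAGA gives TCTTGGGGCGCCAGCA, found at positions 58–73 on the template; the primer anneals here to the top strand with its 3' end pointing upstream.
Product length = (reverse-primer end) − (forward-primer start) + 1 = 73 − 16 + 1 = 58 bp.

58 bp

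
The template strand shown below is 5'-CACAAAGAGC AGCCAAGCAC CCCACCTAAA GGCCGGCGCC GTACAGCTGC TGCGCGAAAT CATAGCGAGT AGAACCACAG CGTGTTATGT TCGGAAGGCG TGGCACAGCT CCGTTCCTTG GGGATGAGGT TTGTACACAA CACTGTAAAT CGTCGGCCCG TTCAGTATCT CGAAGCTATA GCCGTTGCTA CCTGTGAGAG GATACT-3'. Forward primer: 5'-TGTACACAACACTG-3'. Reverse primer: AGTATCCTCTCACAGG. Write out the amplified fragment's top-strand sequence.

5'-TGTACACAACACTGTAAATCGTCGGCCCGTTCAGTATCTCGAAGCTATAGCCGTTGCTACCTGTGAGAGGATACT-3'

The forward primer matches the template at positions 132–145.
The reverse primer's reverse complement is CCTGTGAGAGGATACT, which matches the template at positions 191–206.
The product is the template from position 132 through 206 (75 bp).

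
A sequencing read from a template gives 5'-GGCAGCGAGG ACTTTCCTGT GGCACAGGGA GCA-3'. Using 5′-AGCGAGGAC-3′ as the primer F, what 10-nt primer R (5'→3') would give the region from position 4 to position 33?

5'-TGCTCCCTGT-3'

The product's 3' end on the top strand is position 33.
The reverse primer anneals to the top strand over positions 24–33, i.e. to ACAGGGAGCA.
Its sequence written 5'→3' is the reverse complement: TGCTCCCTGT.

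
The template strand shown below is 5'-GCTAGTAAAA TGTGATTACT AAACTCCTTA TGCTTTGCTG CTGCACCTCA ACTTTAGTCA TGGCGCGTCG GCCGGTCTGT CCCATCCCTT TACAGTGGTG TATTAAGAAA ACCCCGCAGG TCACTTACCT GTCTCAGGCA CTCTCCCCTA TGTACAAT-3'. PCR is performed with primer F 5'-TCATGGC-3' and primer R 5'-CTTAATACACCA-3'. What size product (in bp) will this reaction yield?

50 bp

The forward primer matches the template at positions 58–64.
Reverse complement of the reverse primer: TGGTGTATTAAG. This occurs on the top strand at positions 96–107.
Amplicon spans positions 58–107: 50 bp.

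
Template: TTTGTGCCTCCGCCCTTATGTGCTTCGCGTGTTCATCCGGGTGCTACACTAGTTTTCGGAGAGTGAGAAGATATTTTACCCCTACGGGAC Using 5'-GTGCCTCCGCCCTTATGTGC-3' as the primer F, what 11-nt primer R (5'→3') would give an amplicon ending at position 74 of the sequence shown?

The forward primer binds at positions 4–23; the product's 3' end on the top strand is position 74.
The reverse primer anneals to the top strand over positions 64–74, i.e. to TGAGAAGATAT.
Its sequence written 5'→3' is the reverse complement: ATATCTTCTCA.

5'-ATATCTTCTCA-3'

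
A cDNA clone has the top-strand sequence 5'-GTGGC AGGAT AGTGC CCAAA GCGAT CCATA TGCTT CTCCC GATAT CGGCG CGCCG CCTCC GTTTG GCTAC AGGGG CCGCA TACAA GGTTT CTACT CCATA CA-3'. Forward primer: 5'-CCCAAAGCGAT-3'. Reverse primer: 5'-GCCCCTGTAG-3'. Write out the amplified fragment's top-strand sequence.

5'-CCCAAAGCGATCCATATGCTTCTCCCGATATCGGCGCGCCGCCTCCGTTTGGCTACAGGGGC-3'

The forward primer matches the template at positions 15–25.
The reverse primer's reverse complement is CTACAGGGGC, which matches the template at positions 67–76.
The product is the template from position 15 through 76 (62 bp).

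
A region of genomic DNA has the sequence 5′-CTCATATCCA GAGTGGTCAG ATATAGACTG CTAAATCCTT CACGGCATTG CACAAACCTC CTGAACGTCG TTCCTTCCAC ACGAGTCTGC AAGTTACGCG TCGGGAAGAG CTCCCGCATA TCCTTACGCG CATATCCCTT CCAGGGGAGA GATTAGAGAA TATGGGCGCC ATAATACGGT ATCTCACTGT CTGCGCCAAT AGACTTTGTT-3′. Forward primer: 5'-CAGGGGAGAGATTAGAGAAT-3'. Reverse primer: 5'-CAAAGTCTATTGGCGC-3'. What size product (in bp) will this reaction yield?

Scanning the template, CAGGGGAGAGATTAGAGAAT occurs at positions 142–161; this primer anneals to the bottom strand there with its 3' end pointing downstream.
Reverse complement of the reverse primer: GCGCCAATAGACTTTG. This occurs on the top strand at positions 193–208.
Product length = (reverse-primer end) − (forward-primer start) + 1 = 208 − 142 + 1 = 67 bp.

67 bp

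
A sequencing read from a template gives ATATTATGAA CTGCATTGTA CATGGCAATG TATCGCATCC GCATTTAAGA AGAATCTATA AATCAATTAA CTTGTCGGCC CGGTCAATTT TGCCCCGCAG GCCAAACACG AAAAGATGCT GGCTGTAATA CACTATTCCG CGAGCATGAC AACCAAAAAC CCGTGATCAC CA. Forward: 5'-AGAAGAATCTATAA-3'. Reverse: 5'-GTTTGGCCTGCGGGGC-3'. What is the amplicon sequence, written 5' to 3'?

Forward primer AGAAGAATCTATAA is found on the top strand at positions 48–61.
The reverse primer's reverse complement is GCCCCGCAGGCCAAAC, which matches the template at positions 92–107.
The product is the template from position 48 through 107 (60 bp).

5'-AGAAGAATCTATAAATCAATTAACTTGTCGGCCCGGTCAATTTTGCCCCGCAGGCCAAAC-3'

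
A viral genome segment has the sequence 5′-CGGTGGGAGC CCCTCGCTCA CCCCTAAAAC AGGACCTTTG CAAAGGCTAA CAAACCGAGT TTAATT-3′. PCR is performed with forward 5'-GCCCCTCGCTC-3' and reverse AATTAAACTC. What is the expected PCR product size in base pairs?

58 bp

The forward primer matches the template at positions 9–19.
Reverse complement of the reverse primer: GAGTTTAATT. This occurs on the top strand at positions 57–66.
Product length = (reverse-primer end) − (forward-primer start) + 1 = 66 − 9 + 1 = 58 bp.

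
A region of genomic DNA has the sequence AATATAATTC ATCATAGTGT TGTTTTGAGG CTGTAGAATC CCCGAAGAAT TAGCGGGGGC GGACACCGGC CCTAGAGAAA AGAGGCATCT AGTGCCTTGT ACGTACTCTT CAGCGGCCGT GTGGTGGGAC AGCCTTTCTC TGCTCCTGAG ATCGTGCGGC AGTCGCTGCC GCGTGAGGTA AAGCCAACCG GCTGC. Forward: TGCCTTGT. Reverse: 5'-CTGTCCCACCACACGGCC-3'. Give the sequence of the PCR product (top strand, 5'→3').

Scanning the template, TGCCTTGT occurs at positions 93–100; this primer anneals to the bottom strand there with its 3' end pointing downstream.
Reverse complement of the reverse primer: GGCCGTGTGGTGGGACAG. This occurs on the top strand at positions 115–132.
The product is the template from position 93 through 132 (40 bp).

5'-TGCCTTGTACGTACTCTTCAGCGGCCGTGTGGTGGGACAG-3'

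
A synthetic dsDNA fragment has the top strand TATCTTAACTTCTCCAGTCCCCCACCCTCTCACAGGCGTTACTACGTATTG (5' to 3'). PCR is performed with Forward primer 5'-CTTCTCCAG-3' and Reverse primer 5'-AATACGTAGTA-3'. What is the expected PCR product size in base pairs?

Scanning the template, CTTCTCCAG occurs at positions 9–17; this primer anneals to the bottom strand there with its 3' end pointing downstream.
Taking the reverse complement of AATACGTAGTA gives TACTACGTATT, found at positions 40–50 on the template; the primer anneals here to the top strand with its 3' end pointing upstream.
Product length = (reverse-primer end) − (forward-primer start) + 1 = 50 − 9 + 1 = 42 bp.

42 bp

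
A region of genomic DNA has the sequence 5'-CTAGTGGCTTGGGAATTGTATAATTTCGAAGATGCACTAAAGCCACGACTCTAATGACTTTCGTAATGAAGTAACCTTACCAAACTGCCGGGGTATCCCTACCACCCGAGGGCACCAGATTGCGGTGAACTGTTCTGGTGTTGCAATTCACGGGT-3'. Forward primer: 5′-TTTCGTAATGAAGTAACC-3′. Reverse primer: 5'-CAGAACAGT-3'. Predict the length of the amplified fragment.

79 bp

Forward primer TTTCGTAATGAAGTAACC is found on the top strand at positions 59–76.
The reverse primer's reverse complement is ACTGTTCTG, which matches the template at positions 129–137.
Product length = (reverse-primer end) − (forward-primer start) + 1 = 137 − 59 + 1 = 79 bp.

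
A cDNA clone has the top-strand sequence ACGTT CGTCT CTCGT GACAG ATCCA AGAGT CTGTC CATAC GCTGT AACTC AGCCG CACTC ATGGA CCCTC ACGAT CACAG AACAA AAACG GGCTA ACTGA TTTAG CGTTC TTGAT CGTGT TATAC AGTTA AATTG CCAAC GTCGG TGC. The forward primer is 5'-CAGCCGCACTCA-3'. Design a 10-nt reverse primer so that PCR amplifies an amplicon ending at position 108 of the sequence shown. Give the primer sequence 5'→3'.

The forward primer binds at positions 50–61; the product's 3' end on the top strand is position 108.
The reverse primer anneals to the top strand over positions 99–108, i.e. to GATTTAGCGT.
Its sequence written 5'→3' is the reverse complement: ACGCTAAATC.

5'-ACGCTAAATC-3'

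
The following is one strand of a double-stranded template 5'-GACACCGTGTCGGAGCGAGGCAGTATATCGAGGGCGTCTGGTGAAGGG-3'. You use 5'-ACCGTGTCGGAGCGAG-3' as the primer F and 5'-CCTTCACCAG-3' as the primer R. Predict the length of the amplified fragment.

Scanning the template, ACCGTGTCGGAGCGAG occurs at positions 4–19; this primer anneals to the bottom strand there with its 3' end pointing downstream.
Taking the reverse complement of CCTTCACCAG gives CTGGTGAAGG, found at positions 38–47 on the template; the primer anneals here to the top strand with its 3' end pointing upstream.
The product runs from position 4 to position 47, so its length is 47 − 4 + 1 = 44 bp.

44 bp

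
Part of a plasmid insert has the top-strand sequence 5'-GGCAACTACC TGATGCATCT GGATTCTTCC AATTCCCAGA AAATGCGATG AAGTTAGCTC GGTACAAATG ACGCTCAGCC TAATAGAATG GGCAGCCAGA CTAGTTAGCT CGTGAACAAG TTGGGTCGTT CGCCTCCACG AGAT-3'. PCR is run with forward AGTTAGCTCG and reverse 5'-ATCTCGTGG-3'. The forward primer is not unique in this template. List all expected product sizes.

The forward primer AGTTAGCTCG matches the top strand at positions 52–61, 103–112.
The reverse primer's reverse complement is CCACGAGAT, matching at positions 136–144.
Each forward site pairs with the reverse site to give a product ending at position 144: sizes 93, 42 bp.

93 bp, 42 bp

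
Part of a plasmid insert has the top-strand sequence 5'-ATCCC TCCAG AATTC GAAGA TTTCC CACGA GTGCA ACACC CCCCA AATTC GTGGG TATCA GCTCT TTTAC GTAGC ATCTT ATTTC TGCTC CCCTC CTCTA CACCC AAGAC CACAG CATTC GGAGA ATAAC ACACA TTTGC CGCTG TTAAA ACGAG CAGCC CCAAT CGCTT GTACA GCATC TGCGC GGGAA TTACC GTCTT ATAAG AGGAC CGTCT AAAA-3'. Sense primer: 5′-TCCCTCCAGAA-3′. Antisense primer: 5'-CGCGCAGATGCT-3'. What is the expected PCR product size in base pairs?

185 bp

The forward primer matches the template at positions 2–12.
The reverse primer's reverse complement is AGCATCTGCGCG, which matches the template at positions 175–186.
Product length = (reverse-primer end) − (forward-primer start) + 1 = 186 − 2 + 1 = 185 bp.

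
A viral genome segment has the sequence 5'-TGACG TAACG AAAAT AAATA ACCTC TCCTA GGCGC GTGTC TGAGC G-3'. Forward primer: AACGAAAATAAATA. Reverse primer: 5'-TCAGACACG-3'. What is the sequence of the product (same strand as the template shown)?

The forward primer matches the template at positions 7–20.
Taking the reverse complement of TCAGACACG gives CGTGTCTGA, found at positions 35–43 on the template; the primer anneals here to the top strand with its 3' end pointing upstream.
The product is the template from position 7 through 43 (37 bp).

5'-AACGAAAATAAATAACCTCTCCTAGGCGCGTGTCTGA-3'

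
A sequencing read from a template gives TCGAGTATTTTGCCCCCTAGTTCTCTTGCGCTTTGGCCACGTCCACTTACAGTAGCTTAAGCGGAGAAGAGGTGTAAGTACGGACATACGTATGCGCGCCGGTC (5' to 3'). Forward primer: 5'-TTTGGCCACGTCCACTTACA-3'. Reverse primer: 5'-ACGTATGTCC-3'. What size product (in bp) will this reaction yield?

Forward primer TTTGGCCACGTCCACTTACA is found on the top strand at positions 32–51.
Reverse complement of the reverse primer: GGACATACGT. This occurs on the top strand at positions 82–91.
Product length = (reverse-primer end) − (forward-primer start) + 1 = 91 − 32 + 1 = 60 bp.

60 bp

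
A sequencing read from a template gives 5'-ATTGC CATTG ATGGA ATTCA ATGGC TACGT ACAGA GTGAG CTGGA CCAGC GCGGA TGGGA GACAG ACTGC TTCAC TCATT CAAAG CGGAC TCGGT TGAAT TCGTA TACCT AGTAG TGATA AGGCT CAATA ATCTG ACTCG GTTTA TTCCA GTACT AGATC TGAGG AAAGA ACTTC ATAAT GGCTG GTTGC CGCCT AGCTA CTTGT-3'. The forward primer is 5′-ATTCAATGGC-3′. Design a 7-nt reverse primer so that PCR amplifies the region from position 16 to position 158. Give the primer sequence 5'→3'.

The product's 3' end on the top strand is position 158.
The reverse primer anneals to the top strand over positions 152–158, i.e. to TACTAGA.
Its sequence written 5'→3' is the reverse complement: TCTAGTA.

5'-TCTAGTA-3'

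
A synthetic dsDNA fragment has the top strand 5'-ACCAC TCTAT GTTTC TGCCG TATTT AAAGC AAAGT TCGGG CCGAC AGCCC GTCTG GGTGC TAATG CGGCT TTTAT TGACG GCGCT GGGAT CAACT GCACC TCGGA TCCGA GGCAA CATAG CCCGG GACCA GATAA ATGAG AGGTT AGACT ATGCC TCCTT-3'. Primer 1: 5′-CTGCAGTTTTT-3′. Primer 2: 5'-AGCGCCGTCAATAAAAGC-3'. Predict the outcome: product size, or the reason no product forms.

Primer 1 (CTGCAGTTTTT) does not match the top strand, and its reverse complement AAAAACTGCAG does not match either.
With no annealing site for primer 1, no amplification occurs.

No product — primer 1 has no binding site in the template.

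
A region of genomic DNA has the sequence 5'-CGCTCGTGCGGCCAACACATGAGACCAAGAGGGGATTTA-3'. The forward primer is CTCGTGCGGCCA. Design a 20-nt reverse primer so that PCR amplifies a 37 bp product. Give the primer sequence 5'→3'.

5'-TAAATCCCCTCTTGGTCTCA-3'

The forward primer binds at positions 3–14, so a 37 bp product ends at position 3 + 37 − 1 = 39.
The reverse primer anneals to the top strand over positions 20–39, i.e. to TGAGACCAAGAGGGGATTTA.
Its sequence written 5'→3' is the reverse complement: TAAATCCCCTCTTGGTCTCA.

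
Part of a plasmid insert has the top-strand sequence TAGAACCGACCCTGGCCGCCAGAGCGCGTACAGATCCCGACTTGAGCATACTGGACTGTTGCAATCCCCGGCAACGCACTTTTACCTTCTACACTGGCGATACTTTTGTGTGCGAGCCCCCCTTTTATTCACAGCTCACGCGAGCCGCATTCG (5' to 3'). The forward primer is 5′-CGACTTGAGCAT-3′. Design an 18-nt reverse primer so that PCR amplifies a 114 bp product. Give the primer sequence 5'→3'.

The forward primer binds at positions 38–49, so a 114 bp product ends at position 38 + 114 − 1 = 151.
The reverse primer anneals to the top strand over positions 134–151, i.e. to GCTCACGCGAGCCGCATT.
Its sequence written 5'→3' is the reverse complement: AATGCGGCTCGCGTGAGC.

5'-AATGCGGCTCGCGTGAGC-3'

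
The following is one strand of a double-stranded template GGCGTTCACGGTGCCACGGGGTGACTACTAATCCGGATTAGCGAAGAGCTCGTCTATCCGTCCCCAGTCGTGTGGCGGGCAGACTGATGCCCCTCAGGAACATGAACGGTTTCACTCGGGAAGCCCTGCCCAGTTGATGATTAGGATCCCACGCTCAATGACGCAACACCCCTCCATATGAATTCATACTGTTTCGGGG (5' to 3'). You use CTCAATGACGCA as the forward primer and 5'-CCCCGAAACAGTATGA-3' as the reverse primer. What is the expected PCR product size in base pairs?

46 bp

Scanning the template, CTCAATGACGCA occurs at positions 154–165; this primer anneals to the bottom strand there with its 3' end pointing downstream.
Taking the reverse complement of CCCCGAAACAGTATGA gives TCATACTGTTTCGGGG, found at positions 184–199 on the template; the primer anneals here to the top strand with its 3' end pointing upstream.
Product length = (reverse-primer end) − (forward-primer start) + 1 = 199 − 154 + 1 = 46 bp.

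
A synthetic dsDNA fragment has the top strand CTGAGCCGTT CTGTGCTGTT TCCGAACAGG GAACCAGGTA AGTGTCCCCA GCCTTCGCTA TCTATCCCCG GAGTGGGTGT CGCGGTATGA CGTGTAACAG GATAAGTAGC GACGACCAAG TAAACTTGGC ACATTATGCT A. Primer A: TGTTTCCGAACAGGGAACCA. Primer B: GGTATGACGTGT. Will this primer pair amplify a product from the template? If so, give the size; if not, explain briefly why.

No product — both primers anneal to the same strand and extend in the same direction.

Primer A (TGTTTCCGAACAGGGAACCA) matches the top strand at positions 17–36 (3' end points downstream).
Primer B (GGTATGACGTGT) also matches the top strand directly, at positions 84–95 — its reverse complement ACACGTCATACC is not present.
Both primers anneal to the bottom strand with 3' ends pointing the same way, so neither can prime synthesis back toward the other.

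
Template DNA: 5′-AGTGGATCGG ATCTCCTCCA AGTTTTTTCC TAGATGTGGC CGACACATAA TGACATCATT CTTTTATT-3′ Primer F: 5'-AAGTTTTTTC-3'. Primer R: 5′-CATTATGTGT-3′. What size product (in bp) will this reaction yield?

33 bp

Forward primer AAGTTTTTTC is found on the top strand at positions 20–29.
The reverse primer's reverse complement is ACACATAATG, which matches the template at positions 43–52.
Amplicon spans positions 20–52: 33 bp.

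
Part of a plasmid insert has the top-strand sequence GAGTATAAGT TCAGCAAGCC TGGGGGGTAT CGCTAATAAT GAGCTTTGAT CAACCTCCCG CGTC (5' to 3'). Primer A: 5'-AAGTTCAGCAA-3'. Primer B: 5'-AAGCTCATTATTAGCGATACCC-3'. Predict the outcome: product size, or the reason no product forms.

Primer A (AAGTTCAGCAA) matches the top strand at positions 7–17; it acts as a forward primer.
Primer B's reverse complement is GGGTATCGCTAATAATGAGCTT, matching the top strand at positions 25–46; it acts as a reverse primer.
The 3' ends face each other across positions 7–46, giving a 40 bp product.

Yes — a 40 bp product.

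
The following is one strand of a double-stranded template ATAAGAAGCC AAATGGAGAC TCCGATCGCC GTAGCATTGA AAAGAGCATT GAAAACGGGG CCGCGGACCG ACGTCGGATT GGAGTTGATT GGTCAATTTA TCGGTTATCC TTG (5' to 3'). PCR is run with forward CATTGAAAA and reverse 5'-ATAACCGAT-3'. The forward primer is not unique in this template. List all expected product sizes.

The forward primer CATTGAAAA matches the top strand at positions 35–43, 47–55.
The reverse primer's reverse complement is ATCGGTTAT, matching at positions 100–108.
Each forward site pairs with the reverse site to give a product ending at position 108: sizes 74, 62 bp.

74 bp, 62 bp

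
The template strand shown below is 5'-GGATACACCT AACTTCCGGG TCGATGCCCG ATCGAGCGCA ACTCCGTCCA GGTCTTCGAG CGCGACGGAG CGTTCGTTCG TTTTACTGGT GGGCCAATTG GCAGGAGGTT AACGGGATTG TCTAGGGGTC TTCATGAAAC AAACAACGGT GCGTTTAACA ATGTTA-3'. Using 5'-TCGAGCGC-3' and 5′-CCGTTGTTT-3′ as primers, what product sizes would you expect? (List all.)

The forward primer TCGAGCGC matches the top strand at positions 32–39, 56–63.
The reverse primer's reverse complement is AAACAACGG, matching at positions 141–149.
Each forward site pairs with the reverse site to give a product ending at position 149: sizes 118, 94 bp.

118 bp, 94 bp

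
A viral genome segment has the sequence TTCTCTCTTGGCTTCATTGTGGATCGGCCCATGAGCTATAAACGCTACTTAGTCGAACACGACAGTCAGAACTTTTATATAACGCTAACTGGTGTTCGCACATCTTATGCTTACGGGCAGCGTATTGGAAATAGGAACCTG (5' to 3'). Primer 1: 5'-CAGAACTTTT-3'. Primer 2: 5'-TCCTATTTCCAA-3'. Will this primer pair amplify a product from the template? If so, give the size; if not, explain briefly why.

Primer 1 (CAGAACTTTT) matches the top strand at positions 67–76; it acts as a forward primer.
Primer 2's reverse complement is TTGGAAATAGGA, matching the top strand at positions 125–136; it acts as a reverse primer.
The 3' ends face each other across positions 67–136, giving a 70 bp product.

Yes — a 70 bp product.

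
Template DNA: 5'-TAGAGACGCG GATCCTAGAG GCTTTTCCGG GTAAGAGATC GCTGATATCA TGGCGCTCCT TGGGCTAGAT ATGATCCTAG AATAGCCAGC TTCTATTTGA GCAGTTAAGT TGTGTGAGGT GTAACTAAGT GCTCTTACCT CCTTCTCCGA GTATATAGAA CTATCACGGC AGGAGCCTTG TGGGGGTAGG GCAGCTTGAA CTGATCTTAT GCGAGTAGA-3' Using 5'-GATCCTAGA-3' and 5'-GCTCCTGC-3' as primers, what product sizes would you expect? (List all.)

The forward primer GATCCTAGA matches the top strand at positions 11–19, 73–81.
The reverse primer's reverse complement is GCAGGAGC, matching at positions 169–176.
Each forward site pairs with the reverse site to give a product ending at position 176: sizes 166, 104 bp.

166 bp, 104 bp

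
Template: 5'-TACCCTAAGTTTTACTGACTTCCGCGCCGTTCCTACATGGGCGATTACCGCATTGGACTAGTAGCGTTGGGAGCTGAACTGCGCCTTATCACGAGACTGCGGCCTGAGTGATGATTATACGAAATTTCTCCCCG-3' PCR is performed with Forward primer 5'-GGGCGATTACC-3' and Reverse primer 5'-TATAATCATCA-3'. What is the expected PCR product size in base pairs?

81 bp

The forward primer matches the template at positions 39–49.
The reverse primer's reverse complement is TGATGATTATA, which matches the template at positions 109–119.
Amplicon spans positions 39–119: 81 bp.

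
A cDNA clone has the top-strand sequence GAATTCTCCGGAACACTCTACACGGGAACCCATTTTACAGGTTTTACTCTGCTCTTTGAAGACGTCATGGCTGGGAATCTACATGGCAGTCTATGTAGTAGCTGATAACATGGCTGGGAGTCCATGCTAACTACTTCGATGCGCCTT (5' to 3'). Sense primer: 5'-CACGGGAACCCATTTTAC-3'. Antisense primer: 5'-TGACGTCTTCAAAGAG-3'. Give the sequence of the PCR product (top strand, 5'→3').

5'-CACGGGAACCCATTTTACAGGTTTTACTCTGCTCTTTGAAGACGTCA-3'

Forward primer CACGGGAACCCATTTTAC is found on the top strand at positions 21–38.
The reverse primer's reverse complement is CTCTTTGAAGACGTCA, which matches the template at positions 52–67.
The product is the template from position 21 through 67 (47 bp).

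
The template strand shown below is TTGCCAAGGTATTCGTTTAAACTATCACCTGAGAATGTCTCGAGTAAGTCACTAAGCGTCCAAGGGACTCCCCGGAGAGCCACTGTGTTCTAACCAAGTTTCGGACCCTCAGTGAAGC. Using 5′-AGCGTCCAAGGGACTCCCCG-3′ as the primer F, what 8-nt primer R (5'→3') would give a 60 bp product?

5'-CACTGAGG-3'

The forward primer binds at positions 55–74, so a 60 bp product ends at position 55 + 60 − 1 = 114.
The reverse primer anneals to the top strand over positions 107–114, i.e. to CCTCAGTG.
Its sequence written 5'→3' is the reverse complement: CACTGAGG.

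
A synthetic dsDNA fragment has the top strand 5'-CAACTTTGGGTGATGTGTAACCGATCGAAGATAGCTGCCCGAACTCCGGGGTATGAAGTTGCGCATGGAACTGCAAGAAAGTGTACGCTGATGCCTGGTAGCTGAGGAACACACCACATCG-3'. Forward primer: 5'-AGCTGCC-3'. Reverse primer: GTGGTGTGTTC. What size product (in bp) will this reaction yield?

Scanning the template, AGCTGCC occurs at positions 33–39; this primer anneals to the bottom strand there with its 3' end pointing downstream.
Reverse complement of the reverse primer: GAACACACCAC. This occurs on the top strand at positions 107–117.
Amplicon spans positions 33–117: 85 bp.

85 bp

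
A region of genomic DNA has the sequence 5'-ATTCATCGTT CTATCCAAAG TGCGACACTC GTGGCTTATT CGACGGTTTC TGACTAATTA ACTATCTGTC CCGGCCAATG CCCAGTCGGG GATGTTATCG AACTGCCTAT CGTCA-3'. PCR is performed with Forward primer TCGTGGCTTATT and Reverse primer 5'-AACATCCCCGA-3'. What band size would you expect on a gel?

68 bp

Scanning the template, TCGTGGCTTATT occurs at positions 29–40; this primer anneals to the bottom strand there with its 3' end pointing downstream.
The reverse primer's reverse complement is TCGGGGATGTT, which matches the template at positions 86–96.
The product runs from position 29 to position 96, so its length is 96 − 29 + 1 = 68 bp.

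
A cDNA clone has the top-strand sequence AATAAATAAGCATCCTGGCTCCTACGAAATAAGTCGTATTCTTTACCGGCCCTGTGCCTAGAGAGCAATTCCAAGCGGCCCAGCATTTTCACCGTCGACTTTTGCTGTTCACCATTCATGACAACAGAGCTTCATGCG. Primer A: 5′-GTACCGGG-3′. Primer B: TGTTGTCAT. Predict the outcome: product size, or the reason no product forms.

No product — primer A has no binding site in the template.

Primer A (GTACCGGG) does not match the top strand, and its reverse complement CCCGGTAC does not match either.
With no annealing site for primer A, no amplification occurs.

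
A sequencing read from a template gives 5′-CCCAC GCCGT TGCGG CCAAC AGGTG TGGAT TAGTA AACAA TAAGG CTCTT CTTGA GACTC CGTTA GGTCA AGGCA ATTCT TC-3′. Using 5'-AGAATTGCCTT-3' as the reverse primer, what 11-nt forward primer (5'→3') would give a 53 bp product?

The reverse primer's reverse complement AAGGCAATTCT matches the template at positions 70–80, so the product ends at position 80.
A 53 bp product then starts at position 80 − 53 + 1 = 28.
The forward primer is identical to the top strand there: GATTAGTAAAC.

5'-GATTAGTAAAC-3'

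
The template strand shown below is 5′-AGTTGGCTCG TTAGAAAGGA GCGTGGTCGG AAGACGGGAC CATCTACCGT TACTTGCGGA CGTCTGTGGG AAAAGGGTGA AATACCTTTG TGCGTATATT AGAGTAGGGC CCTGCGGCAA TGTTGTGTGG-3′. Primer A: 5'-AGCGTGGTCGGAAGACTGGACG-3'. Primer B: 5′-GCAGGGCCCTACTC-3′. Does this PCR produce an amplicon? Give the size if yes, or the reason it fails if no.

No product — primer A has no binding site in the template.

Primer A (AGCGTGGTCGGAAGACTGGACG) does not match the top strand, and its reverse complement CGTCCAGTCTTCCGACCACGCT does not match either.
With no annealing site for primer A, no amplification occurs.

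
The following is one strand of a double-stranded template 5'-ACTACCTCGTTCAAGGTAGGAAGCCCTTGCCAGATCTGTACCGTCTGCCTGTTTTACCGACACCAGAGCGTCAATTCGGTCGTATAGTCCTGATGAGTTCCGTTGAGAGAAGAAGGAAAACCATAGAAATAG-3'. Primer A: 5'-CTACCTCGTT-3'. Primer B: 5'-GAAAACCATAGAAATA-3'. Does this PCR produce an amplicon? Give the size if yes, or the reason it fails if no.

No product — both primers anneal to the same strand and extend in the same direction.

Primer A (CTACCTCGTT) matches the top strand at positions 2–11 (3' end points downstream).
Primer B (GAAAACCATAGAAATA) also matches the top strand directly, at positions 116–131 — its reverse complement TATTTCTATGGTTTTC is not present.
Both primers anneal to the bottom strand with 3' ends pointing the same way, so neither can prime synthesis back toward the other.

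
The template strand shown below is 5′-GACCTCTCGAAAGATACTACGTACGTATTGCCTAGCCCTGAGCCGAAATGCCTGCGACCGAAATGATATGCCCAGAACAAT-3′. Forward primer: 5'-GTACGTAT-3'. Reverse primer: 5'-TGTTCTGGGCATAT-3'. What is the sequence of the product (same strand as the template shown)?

The forward primer matches the template at positions 21–28.
Taking the reverse complement of TGTTCTGGGCATAT gives ATATGCCCAGAACA, found at positions 66–79 on the template; the primer anneals here to the top strand with its 3' end pointing upstream.
The product is the template from position 21 through 79 (59 bp).

5'-GTACGTATTGCCTAGCCCTGAGCCGAAATGCCTGCGACCGAAATGATATGCCCAGAACA-3'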